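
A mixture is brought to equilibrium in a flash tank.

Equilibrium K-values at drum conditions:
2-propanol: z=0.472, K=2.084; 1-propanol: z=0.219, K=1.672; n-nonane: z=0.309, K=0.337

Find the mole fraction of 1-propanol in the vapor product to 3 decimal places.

Let ψ = V/F and solve Σ zᵢ(Kᵢ−1)/(1+ψ(Kᵢ−1)) = 0.
g(0) = ΣzᵢKᵢ − 1 = 0.454 and g(1) = 1 − Σzᵢ/Kᵢ = -0.274, so a root lies in (0, 1).
Newton iteration, ψ⁰ = 0.5:
  ψ = 0.500: g = 0.1355, g' = -0.593 → ψ = 0.729
  ψ = 0.729: g = -0.0117, g' = -0.726 → ψ = 0.713
  ψ = 0.713: g = -0.0001, g' = -0.710 → ψ = 0.712
Converged at ψ = 0.712.
Compositions from xᵢ = zᵢ/(1+ψ(Kᵢ−1)), yᵢ = Kᵢxᵢ:
  2-propanol: x = 0.266, y = 0.555
  1-propanol: x = 0.148, y = 0.248
  n-nonane: x = 0.586, y = 0.197

y_1-propanol = 0.248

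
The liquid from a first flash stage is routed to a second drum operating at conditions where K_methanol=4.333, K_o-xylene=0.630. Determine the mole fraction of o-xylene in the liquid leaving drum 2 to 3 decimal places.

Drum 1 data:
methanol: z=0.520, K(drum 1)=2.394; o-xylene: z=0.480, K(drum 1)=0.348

x_o-xylene (drum 2) = 0.900

Drum 1:
Material balance + equilibrium reduce to Σ zᵢ(Kᵢ−1)/(1+ψ₁(Kᵢ−1)) = 0.
Feasibility: ΣzᵢKᵢ = 1.412, Σzᵢ/Kᵢ = 1.597 — both > 1, two phases present.
Binary case is linear: z₁(K₁−1)(1+ψ₁(K₂−1)) + z₂(K₂−1)(1+ψ₁(K₁−1)) = 0
⇒ ψ₁ = [z₁(K₁−1)+z₂(K₂−1)] / [−(K₁−1)(K₂−1)] = 0.4119/0.9089 = 0.453
Drum-1 compositions:
  methanol: x = 0.319, y = 0.763
  o-xylene: x = 0.681, y = 0.237
Drum-2 feed = drum-1 liquid: z₂ = (0.3187, 0.6813).
Drum 2:
Rachford–Rice: g(ψ₂) = Σ zᵢ(Kᵢ−1)/(1+ψ₂(Kᵢ−1)) = 0.
Feasibility: ΣzᵢKᵢ = 1.810, Σzᵢ/Kᵢ = 1.155 — both > 1, two phases present.
Iterate (Newton) starting at ψ₂ = 0.5:
  ψ₂ = 0.500: g = 0.0890, g' = -0.638 → ψ₂ = 0.639
  ψ₂ = 0.639: g = 0.0090, g' = -0.521 → ψ₂ = 0.657
Converged at ψ₂ = 0.657.
  methanol: x = 0.100, y = 0.433
  o-xylene: x = 0.900, y = 0.567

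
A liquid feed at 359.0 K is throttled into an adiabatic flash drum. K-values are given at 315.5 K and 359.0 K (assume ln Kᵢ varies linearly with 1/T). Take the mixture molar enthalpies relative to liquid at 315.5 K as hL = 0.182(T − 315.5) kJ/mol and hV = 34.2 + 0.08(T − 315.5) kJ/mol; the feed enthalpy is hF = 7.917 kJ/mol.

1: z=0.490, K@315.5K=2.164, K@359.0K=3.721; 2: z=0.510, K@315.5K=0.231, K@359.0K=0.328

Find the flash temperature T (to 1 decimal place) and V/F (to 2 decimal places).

T = 317.4 K, V/F = 0.22

Adiabatic flash: solve Rachford–Rice at each trial T, then check hF = ψ·hV(T) + (1−ψ)·hL(T).
  T = 315.5 K: K = (2.164, 0.231), RR gives ψ = 0.199, H_out = 6.807 kJ/mol
  T = 359.0 K: K = (3.721, 0.328), RR gives ψ = 0.542, H_out = 24.041 kJ/mol
  T = 337.2 K: K = (2.886, 0.278), RR gives ψ = 0.409, H_out = 17.016 kJ/mol
  T = 326.4 K: K = (2.513, 0.254), RR gives ψ = 0.320, H_out = 12.574 kJ/mol
  T = 320.9 K: K = (2.333, 0.243), RR gives ψ = 0.264, H_out = 9.878 kJ/mol
  T = 318.2 K: K = (2.248, 0.237), RR gives ψ = 0.233, H_out = 8.404 kJ/mol
  T = 316.9 K: K = (2.207, 0.234), RR gives ψ = 0.217, H_out = 7.652 kJ/mol
Linear interpolation between T = 316.9 (H_out = 7.652) and T = 318.2 (H_out = 8.404) on hF = 7.917 gives T ≈ 317.4 K, at which ψ = 0.22.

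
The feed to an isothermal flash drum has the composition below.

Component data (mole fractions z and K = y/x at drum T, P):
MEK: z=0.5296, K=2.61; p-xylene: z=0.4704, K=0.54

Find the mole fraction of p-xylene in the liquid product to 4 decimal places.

Let ψ = V/F and solve Σ zᵢ(Kᵢ−1)/(1+ψ(Kᵢ−1)) = 0.
Check two-phase: ΣzᵢKᵢ = 1.6363 > 1 and Σzᵢ/Kᵢ = 1.0740 > 1, so g(0) = 0.6363 > 0 and g(1) = -0.0740 < 0.
Binary case is linear: z₁(K₁−1)(1+ψ(K₂−1)) + z₂(K₂−1)(1+ψ(K₁−1)) = 0
⇒ ψ = [z₁(K₁−1)+z₂(K₂−1)] / [−(K₁−1)(K₂−1)] = 0.63627/0.74060 = 0.8591
Compositions from xᵢ = zᵢ/(1+ψ(Kᵢ−1)), yᵢ = Kᵢxᵢ:
  MEK: x = 0.2222, y = 0.5800
  p-xylene: x = 0.7778, y = 0.4200

x_p-xylene = 0.7778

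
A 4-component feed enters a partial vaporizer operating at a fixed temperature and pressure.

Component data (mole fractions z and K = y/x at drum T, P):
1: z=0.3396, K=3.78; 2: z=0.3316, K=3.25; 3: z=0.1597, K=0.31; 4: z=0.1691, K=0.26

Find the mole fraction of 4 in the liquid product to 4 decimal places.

Newton–Raphson from V/F = 0.38:
  V/F = 0.3800: g = 0.53787, g' = -1.4274 → V/F = 0.7568
  V/F = 0.7568: g = 0.06515, g' = -1.3137 → V/F = 0.8064
  V/F = 0.8064: g = -0.00241, g' = -1.4175 → V/F = 0.8047
Converged at V/F = 0.8047.
Compositions from xᵢ = zᵢ/(1+V/F(Kᵢ−1)), yᵢ = Kᵢxᵢ:
  1: x = 0.1049, y = 0.3966
  2: x = 0.1180, y = 0.3834
  3: x = 0.3591, y = 0.1113
  4: x = 0.4180, y = 0.1087

x_4 = 0.4180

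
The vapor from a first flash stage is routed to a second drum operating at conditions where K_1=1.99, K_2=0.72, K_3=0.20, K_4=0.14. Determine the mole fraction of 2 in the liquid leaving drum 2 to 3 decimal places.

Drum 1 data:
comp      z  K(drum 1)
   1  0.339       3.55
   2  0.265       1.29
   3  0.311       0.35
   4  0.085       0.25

x_2 (drum 2) = 0.334

Drum 1:
Let ψ₁ = V/F and solve Σ zᵢ(Kᵢ−1)/(1+ψ₁(Kᵢ−1)) = 0.
Feasibility: ΣzᵢKᵢ = 1.675, Σzᵢ/Kᵢ = 1.529 — both > 1, two phases present.
Newton–Raphson from ψ₁ = 0.5:
  ψ₁ = 0.500: g = 0.0456, g' = -0.854 → ψ₁ = 0.553
Converged at ψ₁ = 0.553.
Drum-1 compositions:
  1: x = 0.141, y = 0.499
  2: x = 0.228, y = 0.295
  3: x = 0.486, y = 0.170
  4: x = 0.145, y = 0.036
Drum-2 feed = drum-1 vapor: z₂ = (0.4991, 0.2946, 0.1700, 0.0363).
Drum 2:
Rachford–Rice: g(ψ₂) = Σ zᵢ(Kᵢ−1)/(1+ψ₂(Kᵢ−1)) = 0.
Feasibility: ΣzᵢKᵢ = 1.244, Σzᵢ/Kᵢ = 1.769 — both > 1, two phases present.
Newton iteration, ψ₂⁰ = 0.5:
  ψ₂ = 0.500: g = -0.0469, g' = -0.635 → ψ₂ = 0.426
  ψ₂ = 0.426: g = -0.0018, g' = -0.589 → ψ₂ = 0.423
Converged at ψ₂ = 0.423.
  1: x = 0.352, y = 0.700
  2: x = 0.334, y = 0.241
  3: x = 0.257, y = 0.051
  4: x = 0.057, y = 0.008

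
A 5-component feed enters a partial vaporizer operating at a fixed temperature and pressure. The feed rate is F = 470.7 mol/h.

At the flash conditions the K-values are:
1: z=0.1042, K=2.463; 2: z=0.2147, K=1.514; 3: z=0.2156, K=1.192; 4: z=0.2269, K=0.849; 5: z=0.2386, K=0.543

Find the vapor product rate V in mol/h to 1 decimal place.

Newton iteration, β⁰ = 0.64:
  β = 0.6400: g = 0.00659, g' = -0.2038 → β = 0.6723
Converged at β = 0.6723.
Then V = β·F = 0.6723·470.7 = 316.4 mol/h and L = F − V = 154.3 mol/h.

V = 316.4 mol/h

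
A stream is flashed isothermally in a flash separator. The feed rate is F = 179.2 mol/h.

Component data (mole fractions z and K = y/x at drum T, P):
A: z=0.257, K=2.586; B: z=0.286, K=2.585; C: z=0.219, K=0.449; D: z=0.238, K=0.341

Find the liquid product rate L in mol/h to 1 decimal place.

L = 71.3 mol/h

Rachford–Rice: g(ψ) = Σ zᵢ(Kᵢ−1)/(1+ψ(Kᵢ−1)) = 0.
g(0) = ΣzᵢKᵢ − 1 = 0.583 and g(1) = 1 − Σzᵢ/Kᵢ = -0.396, so a root lies in (0, 1).
Newton iteration, ψ⁰ = 0.5:
  ψ = 0.500: g = 0.0797, g' = -0.781 → ψ = 0.602
Converged at ψ = 0.602.
Then V = ψ·F = 0.6019·179.2 = 107.9 mol/h and L = F − V = 71.3 mol/h.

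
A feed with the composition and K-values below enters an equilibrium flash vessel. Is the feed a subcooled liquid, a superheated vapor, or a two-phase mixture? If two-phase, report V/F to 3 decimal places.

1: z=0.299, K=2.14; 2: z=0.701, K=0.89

ΣzᵢKᵢ = 1.264; Σzᵢ/Kᵢ = 0.927.
Since Σzᵢ/Kᵢ < 1 the mixture is above its dew point — single vapor phase.

superheated vapor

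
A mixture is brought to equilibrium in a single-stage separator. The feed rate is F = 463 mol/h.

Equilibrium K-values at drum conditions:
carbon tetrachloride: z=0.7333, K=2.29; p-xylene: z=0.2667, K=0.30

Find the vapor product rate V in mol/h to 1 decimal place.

Binary case is linear: z₁(K₁−1)(1+ψ(K₂−1)) + z₂(K₂−1)(1+ψ(K₁−1)) = 0
⇒ ψ = [z₁(K₁−1)+z₂(K₂−1)] / [−(K₁−1)(K₂−1)] = 0.75927/0.90300 = 0.8408
Then V = ψ·F = 0.8408·463 = 389.3 mol/h and L = F − V = 73.7 mol/h.

V = 389.3 mol/h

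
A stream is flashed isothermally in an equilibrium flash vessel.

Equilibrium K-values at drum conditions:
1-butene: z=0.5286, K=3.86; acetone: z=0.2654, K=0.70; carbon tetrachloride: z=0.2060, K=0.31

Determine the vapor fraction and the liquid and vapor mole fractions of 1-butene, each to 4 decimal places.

ψ = 0.8398, x_1-butene = 0.1554, y_1-butene = 0.5998

Newton–Raphson from ψ = 0.5:
  ψ = 0.5000: g = 0.31146, g' = -0.9939 → ψ = 0.8134
  ψ = 0.8134: g = 0.02524, g' = -0.9420 → ψ = 0.8402
  ψ = 0.8402: g = -0.00038, g' = -0.9713 → ψ = 0.8398
Converged at ψ = 0.8398.
Compositions from xᵢ = zᵢ/(1+ψ(Kᵢ−1)), yᵢ = Kᵢxᵢ:
  1-butene: x = 0.1554, y = 0.5998
  acetone: x = 0.3548, y = 0.2483
  carbon tetrachloride: x = 0.4898, y = 0.1518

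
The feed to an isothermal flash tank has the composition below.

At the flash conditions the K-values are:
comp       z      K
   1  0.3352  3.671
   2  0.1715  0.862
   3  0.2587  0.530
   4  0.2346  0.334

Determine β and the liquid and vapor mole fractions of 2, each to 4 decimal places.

β = 0.4551, x_2 = 0.1830, y_2 = 0.1577

Let β = V/F and solve Σ zᵢ(Kᵢ−1)/(1+β(Kᵢ−1)) = 0.
Feasibility: ΣzᵢKᵢ = 1.5938, Σzᵢ/Kᵢ = 1.4808 — both > 1, two phases present.
Newton iteration, β⁰ = 0.48:
  β = 0.4800: g = -0.01969, g' = -0.7831 → β = 0.4549
  β = 0.4549: g = 0.00018, g' = -0.7978 → β = 0.4551
Converged at β = 0.4551.
Compositions from xᵢ = zᵢ/(1+β(Kᵢ−1)), yᵢ = Kᵢxᵢ:
  1: x = 0.1513, y = 0.5554
  2: x = 0.1830, y = 0.1577
  3: x = 0.3291, y = 0.1744
  4: x = 0.3366, y = 0.1124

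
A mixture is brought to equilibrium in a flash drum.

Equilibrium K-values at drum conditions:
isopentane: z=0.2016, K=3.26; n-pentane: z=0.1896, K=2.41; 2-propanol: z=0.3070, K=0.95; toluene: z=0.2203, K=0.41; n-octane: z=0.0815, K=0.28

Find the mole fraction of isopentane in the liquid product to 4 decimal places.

Rachford–Rice: g(ψ) = Σ zᵢ(Kᵢ−1)/(1+ψ(Kᵢ−1)) = 0.
Check two-phase: ΣzᵢKᵢ = 1.5189 > 1 and Σzᵢ/Kᵢ = 1.2921 > 1, so g(0) = 0.5189 > 0 and g(1) = -0.2921 < 0.
Newton–Raphson from ψ = 0.44:
  ψ = 0.4400: g = 0.11629, g' = -0.6336 → ψ = 0.6235
  ψ = 0.6235: g = 0.00343, g' = -0.6160 → ψ = 0.6291
Converged at ψ = 0.6291.
Compositions from xᵢ = zᵢ/(1+ψ(Kᵢ−1)), yᵢ = Kᵢxᵢ:
  isopentane: x = 0.0832, y = 0.2714
  n-pentane: x = 0.1005, y = 0.2421
  2-propanol: x = 0.3170, y = 0.3011
  toluene: x = 0.3503, y = 0.1436
  n-octane: x = 0.1490, y = 0.0417

x_isopentane = 0.0832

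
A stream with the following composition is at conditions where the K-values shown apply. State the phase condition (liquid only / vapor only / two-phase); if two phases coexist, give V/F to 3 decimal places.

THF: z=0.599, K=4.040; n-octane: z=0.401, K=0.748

ΣzᵢKᵢ = 2.720; Σzᵢ/Kᵢ = 0.684.
Since Σzᵢ/Kᵢ < 1 the mixture is above its dew point — single vapor phase.

vapor only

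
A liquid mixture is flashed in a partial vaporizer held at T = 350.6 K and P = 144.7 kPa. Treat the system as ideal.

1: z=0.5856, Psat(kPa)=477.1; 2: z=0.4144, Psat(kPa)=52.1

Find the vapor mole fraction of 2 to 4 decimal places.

y_2 = 0.2816

Raoult's law: Kᵢ = Pᵢˢᵃᵗ/P = Pᵢˢᵃᵗ/144.7.
  K_1 = 477.1/144.7 = 3.297167, K_2 = 52.1/144.7 = 0.360055
Rachford–Rice: g(V/F) = Σ zᵢ(Kᵢ−1)/(1+V/F(Kᵢ−1)) = 0.
Feasibility: ΣzᵢKᵢ = 2.0800, Σzᵢ/Kᵢ = 1.3285 — both > 1, two phases present.
Newton–Raphson from V/F = 0.36:
  V/F = 0.3600: g = 0.39173, g' = -1.2123 → V/F = 0.6831
  V/F = 0.6831: g = 0.05241, g' = -1.0039 → V/F = 0.7353
  V/F = 0.7353: g = -0.00068, g' = -1.0328 → V/F = 0.7347
Converged at V/F = 0.7347.
Compositions from xᵢ = zᵢ/(1+V/F(Kᵢ−1)), yᵢ = Kᵢxᵢ:
  1: x = 0.2179, y = 0.7184
  2: x = 0.7821, y = 0.2816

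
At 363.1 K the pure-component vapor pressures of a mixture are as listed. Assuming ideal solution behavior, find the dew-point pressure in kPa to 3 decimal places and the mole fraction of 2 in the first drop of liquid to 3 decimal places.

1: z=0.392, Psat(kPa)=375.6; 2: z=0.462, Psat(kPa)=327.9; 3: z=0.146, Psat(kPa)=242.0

Pdew = 327.232 kPa, x_2 = 0.461

At the dew point ψ → 1, so Σzᵢ/Kᵢ = 1 with Kᵢ = Pᵢˢᵃᵗ/P ⇒ 1/P = Σzᵢ/Pᵢˢᵃᵗ.
1/P = 0.392/375.6 + 0.462/327.9 + 0.146/242.0 = 0.003056 ⇒ P = 327.232 kPa
xᵢ = zᵢP/Pᵢˢᵃᵗ ⇒ x_2 = 0.462·327.232/327.9 = 0.461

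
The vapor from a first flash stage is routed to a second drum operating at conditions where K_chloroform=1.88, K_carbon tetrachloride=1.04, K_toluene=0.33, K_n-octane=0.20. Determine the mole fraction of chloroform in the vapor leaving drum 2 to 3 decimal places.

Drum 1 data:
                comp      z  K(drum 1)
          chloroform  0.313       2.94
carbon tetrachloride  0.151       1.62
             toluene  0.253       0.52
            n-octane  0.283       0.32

y_chloroform (drum 2) = 0.680

Drum 1:
Iterate (Newton) starting at ψ₁ = 0.5:
  ψ₁ = 0.500: g = -0.0717, g' = -0.739 → ψ₁ = 0.403
Converged at ψ₁ = 0.403.
Drum-1 compositions:
  chloroform: x = 0.176, y = 0.516
  carbon tetrachloride: x = 0.121, y = 0.196
  toluene: x = 0.314, y = 0.163
  n-octane: x = 0.390, y = 0.125
Drum-2 feed = drum-1 vapor: z₂ = (0.5164, 0.1957, 0.1631, 0.1248).
Drum 2:
Let ψ₂ = V/F and solve Σ zᵢ(Kᵢ−1)/(1+ψ₂(Kᵢ−1)) = 0.
g(0) = ΣzᵢKᵢ − 1 = 0.253 and g(1) = 1 − Σzᵢ/Kᵢ = -0.581, so a root lies in (0, 1).
Newton–Raphson from ψ₂ = 0.5:
  ψ₂ = 0.500: g = -0.0074, g' = -0.581 → ψ₂ = 0.487
Converged at ψ₂ = 0.487.
  chloroform: x = 0.361, y = 0.680
  carbon tetrachloride: x = 0.192, y = 0.200
  toluene: x = 0.242, y = 0.080
  n-octane: x = 0.204, y = 0.041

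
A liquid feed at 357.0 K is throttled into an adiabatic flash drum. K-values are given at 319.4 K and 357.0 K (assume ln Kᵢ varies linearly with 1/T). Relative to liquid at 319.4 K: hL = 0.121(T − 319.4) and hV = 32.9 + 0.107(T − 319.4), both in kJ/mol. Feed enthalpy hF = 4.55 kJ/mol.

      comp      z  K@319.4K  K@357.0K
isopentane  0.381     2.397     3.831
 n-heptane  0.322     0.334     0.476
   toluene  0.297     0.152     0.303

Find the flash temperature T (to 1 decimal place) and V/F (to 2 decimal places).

T = 324.3 K, V/F = 0.12

Adiabatic flash: solve Rachford–Rice at each trial T, then check hF = ψ·hV(T) + (1−ψ)·hL(T).
  T = 319.4 K: K = (2.397, 0.334, 0.152), RR gives ψ = 0.062, H_out = 2.050 kJ/mol
  T = 357.0 K: K = (3.831, 0.476, 0.303), RR gives ψ = 0.405, H_out = 17.657 kJ/mol
  T = 338.2 K: K = (3.070, 0.403, 0.219), RR gives ψ = 0.255, H_out = 10.585 kJ/mol
  T = 328.8 K: K = (2.722, 0.368, 0.183), RR gives ψ = 0.168, H_out = 6.643 kJ/mol
  T = 324.1 K: K = (2.557, 0.351, 0.167), RR gives ψ = 0.118, H_out = 4.454 kJ/mol
  T = 326.5 K: K = (2.641, 0.359, 0.175), RR gives ψ = 0.144, H_out = 5.595 kJ/mol
Linear interpolation between T = 324.1 (H_out = 4.454) and T = 326.5 (H_out = 5.595) on hF = 4.55 gives T ≈ 324.3 K, at which ψ = 0.12.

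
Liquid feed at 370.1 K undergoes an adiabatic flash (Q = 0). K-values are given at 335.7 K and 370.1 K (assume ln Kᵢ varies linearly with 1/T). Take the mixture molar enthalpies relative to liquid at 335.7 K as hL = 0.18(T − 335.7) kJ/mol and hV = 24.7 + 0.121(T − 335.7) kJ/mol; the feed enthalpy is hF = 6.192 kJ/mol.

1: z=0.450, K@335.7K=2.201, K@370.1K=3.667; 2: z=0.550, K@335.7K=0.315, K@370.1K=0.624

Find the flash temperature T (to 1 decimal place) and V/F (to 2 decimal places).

Adiabatic flash: solve Rachford–Rice at each trial T, then check hF = ψ·hV(T) + (1−ψ)·hL(T).
  T = 335.7 K: K = (2.201, 0.315), RR gives ψ = 0.199, H_out = 4.915 kJ/mol
  T = 370.1 K: K = (3.667, 0.624), RR gives ψ = 0.991, H_out = 28.649 kJ/mol
  T = 352.9 K: K = (2.877, 0.451), RR gives ψ = 0.526, H_out = 15.561 kJ/mol
  T = 344.3 K: K = (2.525, 0.379), RR gives ψ = 0.363, H_out = 10.338 kJ/mol
  T = 340.0 K: K = (2.359, 0.346), RR gives ψ = 0.283, H_out = 7.696 kJ/mol
  T = 337.9 K: K = (2.281, 0.330), RR gives ψ = 0.243, H_out = 6.361 kJ/mol
Linear interpolation between T = 335.7 (H_out = 4.915) and T = 337.9 (H_out = 6.361) on hF = 6.192 gives T ≈ 337.6 K, at which ψ = 0.24.

T = 337.6 K, V/F = 0.24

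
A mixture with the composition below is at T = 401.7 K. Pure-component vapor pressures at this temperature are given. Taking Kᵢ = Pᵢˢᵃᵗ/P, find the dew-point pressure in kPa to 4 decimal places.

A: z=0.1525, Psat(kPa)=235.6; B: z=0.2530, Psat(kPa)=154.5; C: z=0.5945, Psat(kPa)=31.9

At the dew point ψ → 1, so Σzᵢ/Kᵢ = 1 with Kᵢ = Pᵢˢᵃᵗ/P ⇒ 1/P = Σzᵢ/Pᵢˢᵃᵗ.
1/P = 0.1525/235.6 + 0.2530/154.5 + 0.5945/31.9 = 0.0209212 ⇒ P = 47.7984 kPa

Pdew = 47.7984 kPa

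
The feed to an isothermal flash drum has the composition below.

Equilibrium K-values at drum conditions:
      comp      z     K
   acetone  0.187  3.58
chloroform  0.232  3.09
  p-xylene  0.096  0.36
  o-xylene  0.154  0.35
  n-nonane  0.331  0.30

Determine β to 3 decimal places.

Material balance + equilibrium reduce to Σ zᵢ(Kᵢ−1)/(1+β(Kᵢ−1)) = 0.
g(0) = ΣzᵢKᵢ − 1 = 0.574 and g(1) = 1 − Σzᵢ/Kᵢ = -0.937, so a root lies in (0, 1).
Iterate (Newton) starting at β = 0.38:
  β = 0.380: g = -0.0159, g' = -1.117 → β = 0.366
Converged at β = 0.366.

β = 0.366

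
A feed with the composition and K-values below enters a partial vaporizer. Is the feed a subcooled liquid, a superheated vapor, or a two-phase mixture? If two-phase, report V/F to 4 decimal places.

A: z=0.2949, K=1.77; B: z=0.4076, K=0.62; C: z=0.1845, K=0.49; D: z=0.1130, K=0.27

subcooled liquid

ΣzᵢKᵢ = 0.8956; Σzᵢ/Kᵢ = 1.6191.
Since ΣzᵢKᵢ < 1 the mixture is below its bubble point — single liquid phase.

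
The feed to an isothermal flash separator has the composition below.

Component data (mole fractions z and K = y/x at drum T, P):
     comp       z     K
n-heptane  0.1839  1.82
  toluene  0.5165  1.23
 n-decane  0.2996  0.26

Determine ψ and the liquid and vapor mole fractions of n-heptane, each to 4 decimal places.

Rachford–Rice: g(ψ) = Σ zᵢ(Kᵢ−1)/(1+ψ(Kᵢ−1)) = 0.
Feasibility: ΣzᵢKᵢ = 1.0479, Σzᵢ/Kᵢ = 1.6733 — both > 1, two phases present.
Iterate (Newton) starting at ψ = 0.5:
  ψ = 0.5000: g = -0.13842, g' = -0.4975 → ψ = 0.2218
  ψ = 0.2218: g = -0.02461, g' = -0.3481 → ψ = 0.1511
  ψ = 0.1511: g = -0.00063, g' = -0.3314 → ψ = 0.1492
Converged at ψ = 0.1492.
Compositions from xᵢ = zᵢ/(1+ψ(Kᵢ−1)), yᵢ = Kᵢxᵢ:
  n-heptane: x = 0.1639, y = 0.2982
  toluene: x = 0.4994, y = 0.6142
  n-decane: x = 0.3368, y = 0.0876

ψ = 0.1492, x_n-heptane = 0.1639, y_n-heptane = 0.2982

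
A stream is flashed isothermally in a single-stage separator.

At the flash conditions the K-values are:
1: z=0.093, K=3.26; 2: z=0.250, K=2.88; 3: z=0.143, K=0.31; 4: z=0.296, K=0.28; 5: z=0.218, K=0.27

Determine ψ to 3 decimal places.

Let ψ = V/F and solve Σ zᵢ(Kᵢ−1)/(1+ψ(Kᵢ−1)) = 0.
Check two-phase: ΣzᵢKᵢ = 1.209 > 1 and Σzᵢ/Kᵢ = 2.441 > 1, so g(0) = 0.209 > 0 and g(1) = -1.441 < 0.
Iterate (Newton) starting at ψ = 0.5:
  ψ = 0.500: g = -0.3933, g' = -1.161 → ψ = 0.161
  ψ = 0.161: g = -0.0177, g' = -1.207 → ψ = 0.147
Converged at ψ = 0.147.

ψ = 0.147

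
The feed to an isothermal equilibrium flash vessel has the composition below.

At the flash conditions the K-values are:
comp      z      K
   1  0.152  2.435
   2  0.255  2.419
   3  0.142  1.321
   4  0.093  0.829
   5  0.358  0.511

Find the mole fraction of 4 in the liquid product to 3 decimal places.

x_4 = 0.108

Let β = V/F and solve Σ zᵢ(Kᵢ−1)/(1+β(Kᵢ−1)) = 0.
Check two-phase: ΣzᵢKᵢ = 1.435 > 1 and Σzᵢ/Kᵢ = 1.088 > 1, so g(0) = 0.435 > 0 and g(1) = -0.088 < 0.
Iterate (Newton) starting at β = 0.43:
  β = 0.430: g = 0.1608, g' = -0.469 → β = 0.773
  β = 0.773: g = 0.0129, g' = -0.421 → β = 0.803
Converged at β = 0.803.
Compositions from xᵢ = zᵢ/(1+β(Kᵢ−1)), yᵢ = Kᵢxᵢ:
  1: x = 0.071, y = 0.172
  2: x = 0.119, y = 0.288
  3: x = 0.113, y = 0.149
  4: x = 0.108, y = 0.089
  5: x = 0.589, y = 0.301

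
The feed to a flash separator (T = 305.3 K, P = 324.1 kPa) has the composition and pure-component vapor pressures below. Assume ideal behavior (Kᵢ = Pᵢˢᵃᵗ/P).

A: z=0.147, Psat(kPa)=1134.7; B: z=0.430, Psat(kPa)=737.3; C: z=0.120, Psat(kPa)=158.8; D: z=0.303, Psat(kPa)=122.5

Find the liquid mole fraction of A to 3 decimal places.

Raoult's law: Kᵢ = Pᵢˢᵃᵗ/P = Pᵢˢᵃᵗ/324.1.
  K_A = 1134.7/324.1 = 3.50108, K_B = 737.3/324.1 = 2.27492, K_C = 158.8/324.1 = 0.48997, K_D = 122.5/324.1 = 0.37797
Let ψ = V/F and solve Σ zᵢ(Kᵢ−1)/(1+ψ(Kᵢ−1)) = 0.
Check two-phase: ΣzᵢKᵢ = 1.666 > 1 and Σzᵢ/Kᵢ = 1.278 > 1, so g(0) = 0.666 > 0 and g(1) = -0.278 < 0.
Newton–Raphson from ψ = 0.5:
  ψ = 0.500: g = 0.1425, g' = -0.745 → ψ = 0.691
  ψ = 0.691: g = 0.0011, g' = -0.756 → ψ = 0.693
Converged at ψ = 0.693.
Compositions from xᵢ = zᵢ/(1+ψ(Kᵢ−1)), yᵢ = Kᵢxᵢ:
  A: x = 0.054, y = 0.188
  B: x = 0.228, y = 0.520
  C: x = 0.186, y = 0.091
  D: x = 0.532, y = 0.201

x_A = 0.054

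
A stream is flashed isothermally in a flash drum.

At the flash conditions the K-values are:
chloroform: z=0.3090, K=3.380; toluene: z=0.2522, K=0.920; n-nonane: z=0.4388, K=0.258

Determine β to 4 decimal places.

β = 0.2896

Rachford–Rice: g(β) = Σ zᵢ(Kᵢ−1)/(1+β(Kᵢ−1)) = 0.
Check two-phase: ΣzᵢKᵢ = 1.3897 > 1 and Σzᵢ/Kᵢ = 2.0663 > 1, so g(0) = 0.3897 > 0 and g(1) = -1.0663 < 0.
Newton–Raphson from β = 0.5:
  β = 0.5000: g = -0.20284, g' = -0.9773 → β = 0.2925
  β = 0.2925: g = -0.00287, g' = -1.0042 → β = 0.2896
Converged at β = 0.2896.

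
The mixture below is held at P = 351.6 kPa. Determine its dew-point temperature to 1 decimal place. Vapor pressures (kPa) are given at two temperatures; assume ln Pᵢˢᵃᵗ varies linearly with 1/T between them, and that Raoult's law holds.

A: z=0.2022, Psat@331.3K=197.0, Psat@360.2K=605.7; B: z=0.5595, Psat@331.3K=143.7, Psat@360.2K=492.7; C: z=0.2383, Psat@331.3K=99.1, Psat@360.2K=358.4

Dew-point temperature: Σzᵢ·P/Pᵢˢᵃᵗ(T) = 1. Interpolate ln Pᵢˢᵃᵗ = aᵢ + bᵢ/T.
  T = 331.3 K: ΣzᵢP/Pᵢˢᵃᵗ = 2.5753
  T = 360.2 K: ΣzᵢP/Pᵢˢᵃᵗ = 0.7504
  T = 345.8 K: ΣzᵢP/Pᵢˢᵃᵗ = 1.3515
  T = 353.0 K: ΣzᵢP/Pᵢˢᵃᵗ = 1.0010
  T = 356.6 K: ΣzᵢP/Pᵢˢᵃᵗ = 0.8654
  T = 354.8 K: ΣzᵢP/Pᵢˢᵃᵗ = 0.9304
Interpolating between 353.0 K and 354.8 K gives T ≈ 353.0 K.

T = 353.0 K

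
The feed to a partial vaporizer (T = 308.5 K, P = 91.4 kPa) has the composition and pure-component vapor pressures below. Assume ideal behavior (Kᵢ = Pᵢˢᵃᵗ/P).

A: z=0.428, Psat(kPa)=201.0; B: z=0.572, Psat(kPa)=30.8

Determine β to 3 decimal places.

Raoult's law: Kᵢ = Pᵢˢᵃᵗ/P = Pᵢˢᵃᵗ/91.4.
  K_A = 201.0/91.4 = 2.19912, K_B = 30.8/91.4 = 0.33698
Material balance + equilibrium reduce to Σ zᵢ(Kᵢ−1)/(1+β(Kᵢ−1)) = 0.
Check two-phase: ΣzᵢKᵢ = 1.134 > 1 and Σzᵢ/Kᵢ = 1.892 > 1, so g(0) = 0.134 > 0 and g(1) = -0.892 < 0.
Binary case is linear: z₁(K₁−1)(1+β(K₂−1)) + z₂(K₂−1)(1+β(K₁−1)) = 0
⇒ β = [z₁(K₁−1)+z₂(K₂−1)] / [−(K₁−1)(K₂−1)] = 0.1340/0.7950 = 0.169

β = 0.169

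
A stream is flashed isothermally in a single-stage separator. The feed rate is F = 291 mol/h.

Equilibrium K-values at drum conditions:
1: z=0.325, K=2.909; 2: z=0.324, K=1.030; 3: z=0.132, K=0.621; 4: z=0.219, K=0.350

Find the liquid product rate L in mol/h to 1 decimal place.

L = 116.1 mol/h

Rachford–Rice: g(ψ) = Σ zᵢ(Kᵢ−1)/(1+ψ(Kᵢ−1)) = 0.
Feasibility: ΣzᵢKᵢ = 1.438, Σzᵢ/Kᵢ = 1.265 — both > 1, two phases present.
Iterate (Newton) starting at ψ = 0.5:
  ψ = 0.500: g = 0.0544, g' = -0.542 → ψ = 0.600
  ψ = 0.600: g = 0.0005, g' = -0.538 → ψ = 0.601
Converged at ψ = 0.601.
Then V = ψ·F = 0.6012·291 = 174.9 mol/h and L = F − V = 116.1 mol/h.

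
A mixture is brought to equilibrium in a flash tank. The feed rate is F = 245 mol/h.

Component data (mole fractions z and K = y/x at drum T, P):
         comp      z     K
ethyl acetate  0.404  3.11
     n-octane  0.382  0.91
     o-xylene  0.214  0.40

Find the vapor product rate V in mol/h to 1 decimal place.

V = 210.8 mol/h

Material balance + equilibrium reduce to Σ zᵢ(Kᵢ−1)/(1+β(Kᵢ−1)) = 0.
Check two-phase: ΣzᵢKᵢ = 1.690 > 1 and Σzᵢ/Kᵢ = 1.085 > 1, so g(0) = 0.690 > 0 and g(1) = -0.085 < 0.
Newton–Raphson from β = 0.55:
  β = 0.550: g = 0.1667, g' = -0.560 → β = 0.848
  β = 0.848: g = 0.0072, g' = -0.554 → β = 0.861
Converged at β = 0.861.
Then V = β·F = 0.8606·245 = 210.8 mol/h and L = F − V = 34.2 mol/h.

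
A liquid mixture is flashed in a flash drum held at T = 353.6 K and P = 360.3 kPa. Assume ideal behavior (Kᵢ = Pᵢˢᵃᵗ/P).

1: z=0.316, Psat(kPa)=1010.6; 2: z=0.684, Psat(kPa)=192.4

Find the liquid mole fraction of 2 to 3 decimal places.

Raoult's law: Kᵢ = Pᵢˢᵃᵗ/P = Pᵢˢᵃᵗ/360.3.
  K_1 = 1010.6/360.3 = 2.80488, K_2 = 192.4/360.3 = 0.53400
Binary case is linear: z₁(K₁−1)(1+ψ(K₂−1)) + z₂(K₂−1)(1+ψ(K₁−1)) = 0
⇒ ψ = [z₁(K₁−1)+z₂(K₂−1)] / [−(K₁−1)(K₂−1)] = 0.2516/0.8411 = 0.299
Compositions from xᵢ = zᵢ/(1+ψ(Kᵢ−1)), yᵢ = Kᵢxᵢ:
  1: x = 0.205, y = 0.576
  2: x = 0.795, y = 0.424

x_2 = 0.795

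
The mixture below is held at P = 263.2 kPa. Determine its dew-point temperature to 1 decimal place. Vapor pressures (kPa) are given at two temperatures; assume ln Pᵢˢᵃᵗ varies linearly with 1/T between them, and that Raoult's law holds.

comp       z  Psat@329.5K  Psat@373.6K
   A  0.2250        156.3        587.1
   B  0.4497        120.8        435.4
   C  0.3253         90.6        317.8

T = 357.0 K

Dew-point temperature: Σzᵢ·P/Pᵢˢᵃᵗ(T) = 1. Interpolate ln Pᵢˢᵃᵗ = aᵢ + bᵢ/T.
  T = 329.5 K: ΣzᵢP/Pᵢˢᵃᵗ = 2.3037
  T = 373.6 K: ΣzᵢP/Pᵢˢᵃᵗ = 0.6421
  T = 351.6 K: ΣzᵢP/Pᵢˢᵃᵗ = 1.1667
  T = 362.6 K: ΣzᵢP/Pᵢˢᵃᵗ = 0.8577
  T = 357.1 K: ΣzᵢP/Pᵢˢᵃᵗ = 0.9980
  T = 354.4 K: ΣzᵢP/Pᵢˢᵃᵗ = 1.0769
Interpolating between 354.4 K and 357.1 K gives T ≈ 357.0 K.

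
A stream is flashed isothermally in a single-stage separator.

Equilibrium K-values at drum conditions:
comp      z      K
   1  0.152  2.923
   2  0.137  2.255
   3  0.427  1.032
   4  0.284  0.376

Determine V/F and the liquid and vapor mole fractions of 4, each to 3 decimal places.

V/F = 0.523, x_4 = 0.422, y_4 = 0.158

Rachford–Rice: g(V/F) = Σ zᵢ(Kᵢ−1)/(1+V/F(Kᵢ−1)) = 0.
Check two-phase: ΣzᵢKᵢ = 1.301 > 1 and Σzᵢ/Kᵢ = 1.282 > 1, so g(0) = 0.301 > 0 and g(1) = -0.282 < 0.
Newton–Raphson from V/F = 0.57:
  V/F = 0.570: g = -0.0219, g' = -0.468 → V/F = 0.523
Converged at V/F = 0.523.
Compositions from xᵢ = zᵢ/(1+V/F(Kᵢ−1)), yᵢ = Kᵢxᵢ:
  1: x = 0.076, y = 0.222
  2: x = 0.083, y = 0.187
  3: x = 0.420, y = 0.433
  4: x = 0.422, y = 0.158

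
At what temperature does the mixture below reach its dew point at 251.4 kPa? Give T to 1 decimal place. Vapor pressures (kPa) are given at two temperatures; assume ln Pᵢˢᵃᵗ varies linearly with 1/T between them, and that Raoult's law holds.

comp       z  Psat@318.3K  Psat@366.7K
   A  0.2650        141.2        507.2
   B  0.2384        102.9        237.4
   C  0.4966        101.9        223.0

T = 363.0 K

Dew-point temperature: Σzᵢ·P/Pᵢˢᵃᵗ(T) = 1. Interpolate ln Pᵢˢᵃᵗ = aᵢ + bᵢ/T.
  T = 318.3 K: ΣzᵢP/Pᵢˢᵃᵗ = 2.2794
  T = 366.7 K: ΣzᵢP/Pᵢˢᵃᵗ = 0.9437
  T = 342.5 K: ΣzᵢP/Pᵢˢᵃᵗ = 1.4158
  T = 354.6 K: ΣzᵢP/Pᵢˢᵃᵗ = 1.1470
  T = 360.6 K: ΣzᵢP/Pᵢˢᵃᵗ = 1.0393
  T = 363.6 K: ΣzᵢP/Pᵢˢᵃᵗ = 0.9907
  T = 362.1 K: ΣzᵢP/Pᵢˢᵃᵗ = 1.0146
Interpolating between 362.1 K and 363.6 K gives T ≈ 363.0 K.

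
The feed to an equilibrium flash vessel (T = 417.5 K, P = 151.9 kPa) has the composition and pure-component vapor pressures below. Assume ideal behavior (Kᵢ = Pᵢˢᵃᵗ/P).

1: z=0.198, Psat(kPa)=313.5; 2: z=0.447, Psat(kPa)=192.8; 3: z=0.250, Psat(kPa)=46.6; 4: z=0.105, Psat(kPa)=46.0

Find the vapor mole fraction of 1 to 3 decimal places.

Raoult's law: Kᵢ = Pᵢˢᵃᵗ/P = Pᵢˢᵃᵗ/151.9.
  K_1 = 313.5/151.9 = 2.06386, K_2 = 192.8/151.9 = 1.26926, K_3 = 46.6/151.9 = 0.30678, K_4 = 46.0/151.9 = 0.30283
Rachford–Rice: g(ψ) = Σ zᵢ(Kᵢ−1)/(1+ψ(Kᵢ−1)) = 0.
g(0) = ΣzᵢKᵢ − 1 = 0.084 and g(1) = 1 − Σzᵢ/Kᵢ = -0.610, so a root lies in (0, 1).
Iterate (Newton) starting at ψ = 0.5:
  ψ = 0.500: g = -0.1340, g' = -0.522 → ψ = 0.243
  ψ = 0.243: g = -0.0164, g' = -0.418 → ψ = 0.204
Converged at ψ = 0.204.
Compositions from xᵢ = zᵢ/(1+ψ(Kᵢ−1)), yᵢ = Kᵢxᵢ:
  1: x = 0.163, y = 0.336
  2: x = 0.424, y = 0.538
  3: x = 0.291, y = 0.089
  4: x = 0.122, y = 0.037

y_1 = 0.336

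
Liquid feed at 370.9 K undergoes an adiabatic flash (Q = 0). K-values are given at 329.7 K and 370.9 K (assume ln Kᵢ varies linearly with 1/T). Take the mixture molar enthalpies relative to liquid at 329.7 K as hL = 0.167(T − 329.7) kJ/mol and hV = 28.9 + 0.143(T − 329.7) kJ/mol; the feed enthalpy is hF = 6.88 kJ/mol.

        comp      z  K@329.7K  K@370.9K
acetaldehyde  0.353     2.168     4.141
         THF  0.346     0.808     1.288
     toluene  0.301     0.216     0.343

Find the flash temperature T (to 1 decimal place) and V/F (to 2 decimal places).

T = 331.9 K, V/F = 0.23

Adiabatic flash: solve Rachford–Rice at each trial T, then check hF = ψ·hV(T) + (1−ψ)·hL(T).
  T = 329.7 K: K = (2.168, 0.808, 0.216), RR gives ψ = 0.175, H_out = 5.061 kJ/mol
  T = 370.9 K: K = (4.141, 1.288, 0.343), RR gives ψ = 0.777, H_out = 28.558 kJ/mol
  T = 350.3 K: K = (3.054, 1.034, 0.276), RR gives ψ = 0.537, H_out = 18.686 kJ/mol
  T = 340.0 K: K = (2.586, 0.918, 0.245), RR gives ψ = 0.382, H_out = 12.662 kJ/mol
  T = 334.9 K: K = (2.373, 0.862, 0.230), RR gives ψ = 0.288, H_out = 9.165 kJ/mol
  T = 332.3 K: K = (2.269, 0.835, 0.223), RR gives ψ = 0.234, H_out = 7.194 kJ/mol
  T = 331.0 K: K = (2.218, 0.821, 0.220), RR gives ψ = 0.205, H_out = 6.150 kJ/mol
Linear interpolation between T = 331.0 (H_out = 6.150) and T = 332.3 (H_out = 7.194) on hF = 6.88 gives T ≈ 331.9 K, at which ψ = 0.23.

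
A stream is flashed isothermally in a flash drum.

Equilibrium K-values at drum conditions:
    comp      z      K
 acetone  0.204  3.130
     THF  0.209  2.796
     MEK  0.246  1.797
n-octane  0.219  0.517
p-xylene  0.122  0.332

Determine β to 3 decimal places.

Iterate (Newton) starting at β = 0.43:
  β = 0.430: g = 0.3368, g' = -0.742 → β = 0.884
  β = 0.884: g = 0.0273, g' = -0.746 → β = 0.920
Converged at β = 0.920.

β = 0.920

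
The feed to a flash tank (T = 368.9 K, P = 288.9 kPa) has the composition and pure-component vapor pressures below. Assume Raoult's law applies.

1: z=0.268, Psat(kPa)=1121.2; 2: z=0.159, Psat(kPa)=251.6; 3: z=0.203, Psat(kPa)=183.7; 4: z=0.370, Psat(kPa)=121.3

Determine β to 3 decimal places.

Raoult's law: Kᵢ = Pᵢˢᵃᵗ/P = Pᵢˢᵃᵗ/288.9.
  K_1 = 1121.2/288.9 = 3.88093, K_2 = 251.6/288.9 = 0.87089, K_3 = 183.7/288.9 = 0.63586, K_4 = 121.3/288.9 = 0.41987
Let β = V/F and solve Σ zᵢ(Kᵢ−1)/(1+β(Kᵢ−1)) = 0.
g(0) = ΣzᵢKᵢ − 1 = 0.463 and g(1) = 1 − Σzᵢ/Kᵢ = -0.452, so a root lies in (0, 1).
Iterate (Newton) starting at β = 0.5:
  β = 0.500: g = -0.0983, g' = -0.664 → β = 0.352
  β = 0.352: g = 0.0074, g' = -0.783 → β = 0.361
Converged at β = 0.361.

β = 0.361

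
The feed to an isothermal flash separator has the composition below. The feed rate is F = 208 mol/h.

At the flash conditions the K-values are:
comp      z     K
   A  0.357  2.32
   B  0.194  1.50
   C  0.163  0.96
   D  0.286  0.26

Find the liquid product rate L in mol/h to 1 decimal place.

Material balance + equilibrium reduce to Σ zᵢ(Kᵢ−1)/(1+ψ(Kᵢ−1)) = 0.
Feasibility: ΣzᵢKᵢ = 1.350, Σzᵢ/Kᵢ = 1.553 — both > 1, two phases present.
Iterate (Newton) starting at ψ = 0.5:
  ψ = 0.500: g = 0.0189, g' = -0.652 → ψ = 0.529
Converged at ψ = 0.529.
Then V = ψ·F = 0.5286·208 = 110.0 mol/h and L = F − V = 98.0 mol/h.

L = 98.0 mol/h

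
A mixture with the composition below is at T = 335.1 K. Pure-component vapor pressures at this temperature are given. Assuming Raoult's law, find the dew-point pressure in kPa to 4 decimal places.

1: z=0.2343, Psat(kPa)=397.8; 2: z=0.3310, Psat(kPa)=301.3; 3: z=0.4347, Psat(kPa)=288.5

At the dew point ψ → 1, so Σzᵢ/Kᵢ = 1 with Kᵢ = Pᵢˢᵃᵗ/P ⇒ 1/P = Σzᵢ/Pᵢˢᵃᵗ.
1/P = 0.2343/397.8 + 0.3310/301.3 + 0.4347/288.5 = 0.0031943 ⇒ P = 313.0555 kPa

Pdew = 313.0555 kPa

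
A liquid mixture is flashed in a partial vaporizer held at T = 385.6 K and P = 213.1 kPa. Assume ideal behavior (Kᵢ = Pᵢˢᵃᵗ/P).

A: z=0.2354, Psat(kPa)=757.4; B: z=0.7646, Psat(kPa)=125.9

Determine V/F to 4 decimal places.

V/F = 0.2759

Raoult's law: Kᵢ = Pᵢˢᵃᵗ/P = Pᵢˢᵃᵗ/213.1.
  K_A = 757.4/213.1 = 3.554200, K_B = 125.9/213.1 = 0.590802
Newton iteration, V/F⁰ = 0.5:
  V/F = 0.5000: g = -0.12931, g' = -0.4985 → V/F = 0.2406
  V/F = 0.2406: g = 0.02534, g' = -0.7466 → V/F = 0.2746
  V/F = 0.2746: g = 0.00094, g' = -0.6931 → V/F = 0.2759
Converged at V/F = 0.2759.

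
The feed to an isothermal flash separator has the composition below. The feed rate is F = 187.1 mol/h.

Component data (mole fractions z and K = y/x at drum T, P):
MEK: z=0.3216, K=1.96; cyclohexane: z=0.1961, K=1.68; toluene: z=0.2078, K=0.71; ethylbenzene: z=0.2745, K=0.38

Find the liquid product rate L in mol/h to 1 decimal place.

L = 97.5 mol/h

Iterate (Newton) starting at V/F = 0.5:
  V/F = 0.5000: g = -0.00902, g' = -0.4313 → V/F = 0.4791
  V/F = 0.4791: g = -0.00004, g' = -0.4277 → V/F = 0.4790
Converged at V/F = 0.4790.
Then V = V/F·F = 0.4790·187.1 = 89.6 mol/h and L = F − V = 97.5 mol/h.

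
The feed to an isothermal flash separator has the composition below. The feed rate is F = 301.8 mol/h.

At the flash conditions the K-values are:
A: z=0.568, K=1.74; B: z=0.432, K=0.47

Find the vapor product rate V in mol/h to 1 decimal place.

Let β = V/F and solve Σ zᵢ(Kᵢ−1)/(1+β(Kᵢ−1)) = 0.
g(0) = ΣzᵢKᵢ − 1 = 0.191 and g(1) = 1 − Σzᵢ/Kᵢ = -0.246, so a root lies in (0, 1).
Binary case is linear: z₁(K₁−1)(1+β(K₂−1)) + z₂(K₂−1)(1+β(K₁−1)) = 0
⇒ β = [z₁(K₁−1)+z₂(K₂−1)] / [−(K₁−1)(K₂−1)] = 0.1914/0.3922 = 0.488
Then V = β·F = 0.4879·301.8 = 147.3 mol/h and L = F − V = 154.5 mol/h.

V = 147.3 mol/h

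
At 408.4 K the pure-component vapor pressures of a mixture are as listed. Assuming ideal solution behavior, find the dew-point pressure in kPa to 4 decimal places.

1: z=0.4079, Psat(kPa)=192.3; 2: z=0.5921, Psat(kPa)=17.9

At the dew point ψ → 1, so Σzᵢ/Kᵢ = 1 with Kᵢ = Pᵢˢᵃᵗ/P ⇒ 1/P = Σzᵢ/Pᵢˢᵃᵗ.
1/P = 0.4079/192.3 + 0.5921/17.9 = 0.0351994 ⇒ P = 28.4096 kPa

Pdew = 28.4096 kPa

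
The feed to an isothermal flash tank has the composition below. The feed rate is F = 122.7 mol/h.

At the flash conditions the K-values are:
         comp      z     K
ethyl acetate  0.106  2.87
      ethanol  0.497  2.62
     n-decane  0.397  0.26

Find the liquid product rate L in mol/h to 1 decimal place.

L = 52.0 mol/h

Material balance + equilibrium reduce to Σ zᵢ(Kᵢ−1)/(1+ψ(Kᵢ−1)) = 0.
g(0) = ΣzᵢKᵢ − 1 = 0.710 and g(1) = 1 − Σzᵢ/Kᵢ = -0.754, so a root lies in (0, 1).
Newton iteration, ψ⁰ = 0.5:
  ψ = 0.500: g = 0.0810, g' = -1.045 → ψ = 0.577
  ψ = 0.577: g = -0.0017, g' = -1.097 → ψ = 0.576
Converged at ψ = 0.576.
Then V = ψ·F = 0.5759·122.7 = 70.7 mol/h and L = F − V = 52.0 mol/h.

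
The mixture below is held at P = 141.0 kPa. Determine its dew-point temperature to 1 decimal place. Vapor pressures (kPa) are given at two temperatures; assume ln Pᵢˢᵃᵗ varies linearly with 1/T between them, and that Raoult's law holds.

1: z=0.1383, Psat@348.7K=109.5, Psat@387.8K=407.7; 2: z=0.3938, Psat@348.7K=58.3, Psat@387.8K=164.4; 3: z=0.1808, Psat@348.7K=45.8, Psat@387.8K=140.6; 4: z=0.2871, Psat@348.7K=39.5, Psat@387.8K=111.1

T = 384.9 K

Dew-point temperature: Σzᵢ·P/Pᵢˢᵃᵗ(T) = 1. Interpolate ln Pᵢˢᵃᵗ = aᵢ + bᵢ/T.
  T = 348.7 K: ΣzᵢP/Pᵢˢᵃᵗ = 2.7119
  T = 387.8 K: ΣzᵢP/Pᵢˢᵃᵗ = 0.9313
  T = 368.2 K: ΣzᵢP/Pᵢˢᵃᵗ = 1.5459
  T = 378.0 K: ΣzᵢP/Pᵢˢᵃᵗ = 1.1918
  T = 382.9 K: ΣzᵢP/Pᵢˢᵃᵗ = 1.0518
  T = 385.4 K: ΣzᵢP/Pᵢˢᵃᵗ = 0.9881
Interpolating between 382.9 K and 385.4 K gives T ≈ 384.9 K.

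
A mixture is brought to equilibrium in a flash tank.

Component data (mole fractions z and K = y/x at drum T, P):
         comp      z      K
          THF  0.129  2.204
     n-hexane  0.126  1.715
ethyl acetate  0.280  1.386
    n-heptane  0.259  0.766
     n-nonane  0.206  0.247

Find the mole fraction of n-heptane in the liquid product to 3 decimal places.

Newton–Raphson from β = 0.5:
  β = 0.500: g = -0.0635, g' = -0.456 → β = 0.361
  β = 0.361: g = -0.0044, g' = -0.401 → β = 0.350
Converged at β = 0.350.
Compositions from xᵢ = zᵢ/(1+β(Kᵢ−1)), yᵢ = Kᵢxᵢ:
  THF: x = 0.091, y = 0.200
  n-hexane: x = 0.101, y = 0.173
  ethyl acetate: x = 0.247, y = 0.342
  n-heptane: x = 0.282, y = 0.216
  n-nonane: x = 0.280, y = 0.069

x_n-heptane = 0.282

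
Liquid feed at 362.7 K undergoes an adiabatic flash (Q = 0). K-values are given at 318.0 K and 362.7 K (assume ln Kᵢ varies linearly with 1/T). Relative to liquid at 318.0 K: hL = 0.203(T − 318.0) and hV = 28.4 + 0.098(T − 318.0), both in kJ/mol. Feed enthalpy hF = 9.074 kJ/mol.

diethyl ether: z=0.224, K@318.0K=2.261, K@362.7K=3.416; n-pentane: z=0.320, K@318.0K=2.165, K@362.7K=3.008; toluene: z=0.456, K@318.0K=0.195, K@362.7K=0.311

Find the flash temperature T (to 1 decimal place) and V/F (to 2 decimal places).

Adiabatic flash: solve Rachford–Rice at each trial T, then check hF = ψ·hV(T) + (1−ψ)·hL(T).
  T = 318.0 K: K = (2.261, 2.165, 0.195), RR gives ψ = 0.297, H_out = 8.436 kJ/mol
  T = 362.7 K: K = (3.416, 3.008, 0.311), RR gives ψ = 0.579, H_out = 22.800 kJ/mol
  T = 340.4 K: K = (2.818, 2.581, 0.250), RR gives ψ = 0.453, H_out = 16.354 kJ/mol
  T = 329.2 K: K = (2.534, 2.371, 0.222), RR gives ψ = 0.382, H_out = 12.662 kJ/mol
  T = 323.6 K: K = (2.396, 2.267, 0.208), RR gives ψ = 0.341, H_out = 10.632 kJ/mol
  T = 320.8 K: K = (2.328, 2.216, 0.202), RR gives ψ = 0.320, H_out = 9.558 kJ/mol
  T = 319.4 K: K = (2.294, 2.190, 0.198), RR gives ψ = 0.309, H_out = 9.003 kJ/mol
Linear interpolation between T = 319.4 (H_out = 9.003) and T = 320.8 (H_out = 9.558) on hF = 9.074 gives T ≈ 319.6 K, at which ψ = 0.31.

T = 319.6 K, V/F = 0.31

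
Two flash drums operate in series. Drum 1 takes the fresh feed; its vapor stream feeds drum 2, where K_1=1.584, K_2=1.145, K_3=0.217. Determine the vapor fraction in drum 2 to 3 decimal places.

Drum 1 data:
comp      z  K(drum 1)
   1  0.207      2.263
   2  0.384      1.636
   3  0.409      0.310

V/F (drum 2) = 0.488

Drum 1:
Let ψ₁ = V/F and solve Σ zᵢ(Kᵢ−1)/(1+ψ₁(Kᵢ−1)) = 0.
g(0) = ΣzᵢKᵢ − 1 = 0.223 and g(1) = 1 − Σzᵢ/Kᵢ = -0.646, so a root lies in (0, 1).
Iterate (Newton) starting at ψ₁ = 0.7:
  ψ₁ = 0.700: g = -0.2381, g' = -0.896 → ψ₁ = 0.434
  ψ₁ = 0.434: g = -0.0427, g' = -0.630 → ψ₁ = 0.366
  ψ₁ = 0.366: g = -0.0009, g' = -0.605 → ψ₁ = 0.365
Converged at ψ₁ = 0.365.
Drum-1 compositions:
  1: x = 0.142, y = 0.321
  2: x = 0.312, y = 0.510
  3: x = 0.547, y = 0.169
Drum-2 feed = drum-1 vapor: z₂ = (0.3207, 0.5099, 0.1695).
Drum 2:
Let ψ₂ = V/F and solve Σ zᵢ(Kᵢ−1)/(1+ψ₂(Kᵢ−1)) = 0.
Feasibility: ΣzᵢKᵢ = 1.129, Σzᵢ/Kᵢ = 1.429 — both > 1, two phases present.
Newton iteration, ψ₂⁰ = 0.5:
  ψ₂ = 0.500: g = -0.0042, g' = -0.355 → ψ₂ = 0.488
Converged at ψ₂ = 0.488.
  1: x = 0.250, y = 0.395
  2: x = 0.476, y = 0.545
  3: x = 0.274, y = 0.060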